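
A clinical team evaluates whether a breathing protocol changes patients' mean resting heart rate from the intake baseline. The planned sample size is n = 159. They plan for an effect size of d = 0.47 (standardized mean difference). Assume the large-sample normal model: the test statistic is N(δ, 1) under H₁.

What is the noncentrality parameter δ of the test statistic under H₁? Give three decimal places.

The noncentrality parameter scales effect size by the design's sample-size factor: δ = d·√n = 0.47 × √159 = 5.9265

δ ≈ 5.926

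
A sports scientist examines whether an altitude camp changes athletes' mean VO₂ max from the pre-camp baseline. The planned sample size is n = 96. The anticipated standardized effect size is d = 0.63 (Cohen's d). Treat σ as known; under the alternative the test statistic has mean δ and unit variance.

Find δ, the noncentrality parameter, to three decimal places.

δ ≈ 6.173

δ = d·√n = 0.63 × √96 = 6.1727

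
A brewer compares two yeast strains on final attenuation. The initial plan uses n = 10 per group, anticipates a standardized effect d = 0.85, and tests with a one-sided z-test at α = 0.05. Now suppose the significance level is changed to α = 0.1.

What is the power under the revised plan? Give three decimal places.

Power ≈ 0.732

δ = d·√(n/2) = 0.85 × √(10/2) = 1.9007 (unchanged). New critical value: z_{0.1} = 1.282.
Revised power = Φ(δ − 1.282) = Φ(0.619) = 0.7321.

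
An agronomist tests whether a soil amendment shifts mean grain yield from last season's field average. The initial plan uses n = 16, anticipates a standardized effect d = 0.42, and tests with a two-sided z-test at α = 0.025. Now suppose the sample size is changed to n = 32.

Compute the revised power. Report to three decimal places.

Power ≈ 0.553

With n = 32: δ = d·√n = 0.42 × √32 = 2.3759. Critical value z_{0.0125} = 2.241.
Revised power = Φ(δ − 2.241) + Φ(−δ − 2.241) = Φ(0.134) + Φ(-4.617) = 0.5535 + 0.0000 = 0.5535.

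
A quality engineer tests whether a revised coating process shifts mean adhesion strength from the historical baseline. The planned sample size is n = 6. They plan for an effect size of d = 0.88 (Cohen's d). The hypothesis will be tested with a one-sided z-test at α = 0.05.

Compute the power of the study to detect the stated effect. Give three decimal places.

Power ≈ 0.695

Noncentrality parameter: δ = d·√n = 0.88 × √6 = 2.1556
Critical value for a one-sided test at α = 0.05: z_α = 1.645.
Power = P(Z > 1.645 − δ) = Φ(0.511) = 0.6952.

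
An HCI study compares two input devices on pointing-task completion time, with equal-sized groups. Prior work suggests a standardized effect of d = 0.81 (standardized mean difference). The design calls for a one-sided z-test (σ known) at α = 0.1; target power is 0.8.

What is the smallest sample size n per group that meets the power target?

n = 14 per group

Set Φ(δ − 1.282) = 0.8; then δ − 1.282 = Φ⁻¹(0.8) = 0.842, giving δ = 2.123.
δ = d·√(n/2) ⇒ n = 2(δ/d)² = 2 × (2.123 / 0.81)² = 13.74.
Rounding up, n = 14 per group.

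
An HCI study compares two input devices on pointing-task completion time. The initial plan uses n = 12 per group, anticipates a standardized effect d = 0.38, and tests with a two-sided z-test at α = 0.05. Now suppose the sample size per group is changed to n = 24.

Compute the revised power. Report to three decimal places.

Power ≈ 0.260

With n = 24 per group: δ = d·√(n/2) = 0.38 × √(24/2) = 1.3164. Critical value z_{0.025} = 1.960.
Revised power = Φ(δ − 1.960) + Φ(−δ − 1.960) = Φ(-0.644) + Φ(-3.276) = 0.2599 + 0.0005 = 0.2604.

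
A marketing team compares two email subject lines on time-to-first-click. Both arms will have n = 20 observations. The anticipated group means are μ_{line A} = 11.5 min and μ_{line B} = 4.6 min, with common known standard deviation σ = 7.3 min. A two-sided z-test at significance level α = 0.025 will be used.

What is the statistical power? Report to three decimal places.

Standardized effect: d = |μ_{line A} − μ_{line B}| / σ = |11.5 − 4.6| / 7.3 = 0.9452
Noncentrality parameter: δ = d·√(n/2) = 0.9452 × √(20/2) = 2.9890
Critical value for a two-sided test at α = 0.025: z_{α/2} = 2.241.
Power = Φ(δ − 2.241) + Φ(−δ − 2.241) = Φ(0.748) + Φ(-5.230) = 0.7726 + 0.0000 = 0.7726.

Power ≈ 0.773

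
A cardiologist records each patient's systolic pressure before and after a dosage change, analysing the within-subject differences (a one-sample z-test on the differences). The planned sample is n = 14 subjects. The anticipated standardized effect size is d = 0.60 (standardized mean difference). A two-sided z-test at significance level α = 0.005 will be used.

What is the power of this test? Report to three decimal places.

Power ≈ 0.287

Noncentrality parameter: δ = d·√n = 0.60 × √14 = 2.2450
Two-sided α = 0.005 → critical value z_{0.0025} = 2.807.
Power = Φ(δ − 2.807) + Φ(−δ − 2.807) = Φ(-0.562) + Φ(-5.052) = 0.2870 + 0.0000 = 0.2870.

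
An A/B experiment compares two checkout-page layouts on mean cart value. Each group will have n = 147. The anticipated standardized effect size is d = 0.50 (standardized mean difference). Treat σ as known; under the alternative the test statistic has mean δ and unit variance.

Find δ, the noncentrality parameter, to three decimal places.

δ ≈ 4.287

δ = d·√(n/2) = 0.50 × √(147/2) = 4.2866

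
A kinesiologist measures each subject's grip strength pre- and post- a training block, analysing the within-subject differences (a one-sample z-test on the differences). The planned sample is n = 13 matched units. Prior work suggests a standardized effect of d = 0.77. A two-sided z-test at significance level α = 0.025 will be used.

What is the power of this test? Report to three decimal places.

Power ≈ 0.704

Noncentrality parameter: δ = d·√n = 0.77 × √13 = 2.7763
Two-sided α = 0.025 → critical value z_{0.0125} = 2.241.
Power = Φ(δ − 2.241) + Φ(−δ − 2.241) = Φ(0.535) + Φ(-5.018) = 0.7036 + 0.0000 = 0.7036.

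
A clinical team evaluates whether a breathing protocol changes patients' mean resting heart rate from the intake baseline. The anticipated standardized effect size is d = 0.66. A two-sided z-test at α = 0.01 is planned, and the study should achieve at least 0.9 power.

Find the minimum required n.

Set Φ(δ − 2.576) = 0.9; then δ − 2.576 = Φ⁻¹(0.9) = 1.282, giving δ = 3.857.
(The Φ(−δ − z_{α/2}) term is vanishingly small for δ > 0 and is dropped in the standard sample-size formula.)
δ = d·√n ⇒ n = (δ/d)² = (3.857 / 0.66)² = 34.16.
Round up to the next whole unit.

n = 35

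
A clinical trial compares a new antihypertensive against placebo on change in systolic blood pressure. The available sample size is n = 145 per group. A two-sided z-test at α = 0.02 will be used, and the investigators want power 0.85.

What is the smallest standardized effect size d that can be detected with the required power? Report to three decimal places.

Required noncentrality: δ = z_{0.01} + z_{0.15} = 2.326 + 1.036 = 3.363.
(Lower-tail contribution to power is negligible for δ > 0.)
δ = d·√(n/2) ⇒ d = δ/√(n/2) = 3.363/√(145/2) = 0.3949.

d ≈ 0.395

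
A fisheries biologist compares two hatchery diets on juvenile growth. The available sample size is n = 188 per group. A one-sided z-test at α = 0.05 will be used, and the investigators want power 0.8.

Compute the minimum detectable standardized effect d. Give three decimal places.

Required noncentrality: δ = z_{0.05} + z_{0.20} = 1.645 + 0.842 = 2.486.
δ = d·√(n/2) ⇒ d = δ/√(n/2) = 2.486/√(188/2) = 0.2565.

d ≈ 0.256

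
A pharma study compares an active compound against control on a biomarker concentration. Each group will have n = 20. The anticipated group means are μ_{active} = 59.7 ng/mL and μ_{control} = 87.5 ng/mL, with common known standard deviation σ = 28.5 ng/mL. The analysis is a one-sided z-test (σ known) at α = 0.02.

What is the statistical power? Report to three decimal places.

Standardized effect: d = |μ_{active} − μ_{control}| / σ = |59.7 − 87.5| / 28.5 = 0.9754
Noncentrality parameter: δ = d·√(n/2) = 0.9754 × √(20/2) = 3.0846
Critical value for a one-sided test at α = 0.02: z_α = 2.054.
Power = P(Z > 2.054 − δ) = Φ(1.031) = 0.8487.

Power ≈ 0.849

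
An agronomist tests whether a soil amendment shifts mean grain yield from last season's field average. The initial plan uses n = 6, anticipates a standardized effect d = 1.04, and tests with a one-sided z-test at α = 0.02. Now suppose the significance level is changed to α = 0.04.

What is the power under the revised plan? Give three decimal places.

δ = d·√n = 1.04 × √6 = 2.5475 (unchanged). New critical value: z_{0.04} = 1.751.
Revised power = P(Z > 1.751 − δ) = Φ(0.797) = 0.7872.

Power ≈ 0.787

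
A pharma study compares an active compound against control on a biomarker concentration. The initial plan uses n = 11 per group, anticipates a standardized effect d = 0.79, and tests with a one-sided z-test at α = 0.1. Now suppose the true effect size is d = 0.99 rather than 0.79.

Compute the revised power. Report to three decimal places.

With d = 0.99: δ = d·√(n/2) = 0.99 × √(11/2) = 2.3218. Critical value z_{0.1} = 1.282.
Revised power = P(Z > 1.282 − δ) = Φ(1.040) = 0.8509.

Power ≈ 0.851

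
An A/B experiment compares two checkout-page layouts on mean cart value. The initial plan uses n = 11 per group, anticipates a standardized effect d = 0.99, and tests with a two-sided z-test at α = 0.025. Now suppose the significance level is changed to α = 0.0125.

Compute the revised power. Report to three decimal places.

Power ≈ 0.430

δ = d·√(n/2) = 0.99 × √(11/2) = 2.3218 (unchanged). New critical value: z_{0.0063} = 2.498.
Revised power = Φ(δ − 2.498) + Φ(−δ − 2.498) = Φ(-0.176) + Φ(-4.819) = 0.4302 + 0.0000 = 0.4302.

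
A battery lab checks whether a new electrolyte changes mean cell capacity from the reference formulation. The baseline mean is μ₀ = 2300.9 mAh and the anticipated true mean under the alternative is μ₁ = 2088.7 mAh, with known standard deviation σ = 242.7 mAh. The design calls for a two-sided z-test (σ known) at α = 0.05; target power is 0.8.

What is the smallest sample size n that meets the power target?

n = 11

Standardized effect: d = |μ₁ − μ₀| / σ = |2088.7 − 2300.9| / 242.7 = 0.8743
Set Φ(δ − 1.960) = 0.8; then δ − 1.960 = Φ⁻¹(0.8) = 0.842, giving δ = 2.802.
(Ignoring the negligible lower-tail rejection probability gives the usual closed-form inversion.)
δ = d·√n ⇒ n = (δ/d)² = (2.802 / 0.8743)² = 10.27.
Round up to the next whole unit.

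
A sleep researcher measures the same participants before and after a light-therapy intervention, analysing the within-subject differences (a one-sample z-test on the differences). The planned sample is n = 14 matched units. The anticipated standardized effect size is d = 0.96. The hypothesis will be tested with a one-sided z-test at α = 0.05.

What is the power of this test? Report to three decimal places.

Noncentrality parameter: δ = d·√n = 0.96 × √14 = 3.5920
One-sided α = 0.05 → critical value z_{0.05} = 1.645.
Power = Φ(δ − 1.645) = Φ(1.947) = 0.9742.

Power ≈ 0.974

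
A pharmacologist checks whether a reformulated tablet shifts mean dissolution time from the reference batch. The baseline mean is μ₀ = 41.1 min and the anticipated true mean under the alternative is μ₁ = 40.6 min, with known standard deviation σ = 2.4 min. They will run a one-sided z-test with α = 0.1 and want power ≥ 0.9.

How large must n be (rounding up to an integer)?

Standardized effect: d = |μ₁ − μ₀| / σ = |40.6 − 41.1| / 2.4 = 0.2083
Set Φ(δ − 1.282) = 0.9; then δ − 1.282 = Φ⁻¹(0.9) = 1.282, giving δ = 2.563.
δ = d·√n ⇒ n = (δ/d)² = (2.563 / 0.2083)² = 151.36.
Round up to the next whole unit.

n = 152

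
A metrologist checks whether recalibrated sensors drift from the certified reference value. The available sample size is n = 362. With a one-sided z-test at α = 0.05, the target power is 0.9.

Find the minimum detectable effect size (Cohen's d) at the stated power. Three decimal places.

d ≈ 0.154

Required noncentrality: δ = z_{0.05} + z_{0.10} = 1.645 + 1.282 = 2.926.
δ = d·√n ⇒ d = δ/√n = 2.926/√362 = 0.1538.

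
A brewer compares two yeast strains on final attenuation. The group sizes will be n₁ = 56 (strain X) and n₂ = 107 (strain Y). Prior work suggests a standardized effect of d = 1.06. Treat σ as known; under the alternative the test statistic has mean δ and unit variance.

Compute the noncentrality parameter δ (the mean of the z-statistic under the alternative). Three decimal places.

The noncentrality parameter scales effect size by the design's sample-size factor: δ = d / √(1/n₁ + 1/n₂) = 1.06 / √(1/56 + 1/107) = 6.4268

δ ≈ 6.427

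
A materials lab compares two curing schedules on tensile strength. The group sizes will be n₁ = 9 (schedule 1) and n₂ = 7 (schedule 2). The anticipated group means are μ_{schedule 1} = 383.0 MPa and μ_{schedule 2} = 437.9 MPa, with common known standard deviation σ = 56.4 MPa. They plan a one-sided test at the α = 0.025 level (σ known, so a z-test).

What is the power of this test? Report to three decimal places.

Standardized effect: d = |μ_{schedule 1} − μ_{schedule 2}| / σ = |383.0 − 437.9| / 56.4 = 0.9734
Noncentrality parameter: δ = d / √(1/n₁ + 1/n₂) = 0.9734 / √(1/9 + 1/7) = 1.9315
One-sided α = 0.025 → critical value z_{0.025} = 1.960.
Power = P(Z > 1.960 − δ) = Φ(-0.028) = 0.4887.

Power ≈ 0.489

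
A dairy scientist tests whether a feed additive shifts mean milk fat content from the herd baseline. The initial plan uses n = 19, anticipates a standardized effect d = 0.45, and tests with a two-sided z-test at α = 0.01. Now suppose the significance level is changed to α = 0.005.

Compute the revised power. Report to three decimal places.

δ = d·√n = 0.45 × √19 = 1.9615 (unchanged). New critical value: z_{0.0025} = 2.807.
Revised power = Φ(δ − 2.807) + Φ(−δ − 2.807) = Φ(-0.846) + Φ(-4.769) = 0.1989 + 0.0000 = 0.1989.

Power ≈ 0.199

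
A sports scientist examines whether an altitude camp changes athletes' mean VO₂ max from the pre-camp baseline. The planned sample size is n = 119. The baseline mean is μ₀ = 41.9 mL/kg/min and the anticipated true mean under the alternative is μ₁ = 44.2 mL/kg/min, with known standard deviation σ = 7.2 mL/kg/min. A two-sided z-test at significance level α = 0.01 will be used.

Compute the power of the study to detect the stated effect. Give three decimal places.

Power ≈ 0.818

Standardized effect: d = |μ₁ − μ₀| / σ = |44.2 − 41.9| / 7.2 = 0.3194
Noncentrality parameter: δ = d·√n = 0.3194 × √119 = 3.4847
Two-sided α = 0.01 → critical value z_{0.005} = 2.576.
Power = Φ(δ − 2.576) + Φ(−δ − 2.576) = Φ(0.909) + Φ(-6.061) = 0.8183 + 0.0000 = 0.8183.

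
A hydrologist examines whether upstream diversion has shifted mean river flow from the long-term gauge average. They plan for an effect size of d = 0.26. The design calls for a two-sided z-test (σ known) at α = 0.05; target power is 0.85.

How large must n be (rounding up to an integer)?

For power 0.85 need Φ(δ − z_{0.025}) = 0.85, so δ = z_{0.025} + z_{0.15} = 1.960 + 1.036 = 2.996.
(For δ > 0 the lower-tail rejection region contributes negligibly to power, so the one-term inversion is standard.)
δ = d·√n ⇒ n = (δ/d)² = (2.996 / 0.26)² = 132.82.
Rounding up, n = 133.

n = 133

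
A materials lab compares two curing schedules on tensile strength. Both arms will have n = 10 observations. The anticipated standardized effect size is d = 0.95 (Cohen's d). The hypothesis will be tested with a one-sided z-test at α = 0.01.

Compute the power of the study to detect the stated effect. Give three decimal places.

Power ≈ 0.420

Noncentrality parameter: δ = d·√(n/2) = 0.95 × √(10/2) = 2.1243
Critical value for a one-sided test at α = 0.01: z_α = 2.326.
Power = Φ(δ − 2.326) = Φ(-0.202) = 0.4199.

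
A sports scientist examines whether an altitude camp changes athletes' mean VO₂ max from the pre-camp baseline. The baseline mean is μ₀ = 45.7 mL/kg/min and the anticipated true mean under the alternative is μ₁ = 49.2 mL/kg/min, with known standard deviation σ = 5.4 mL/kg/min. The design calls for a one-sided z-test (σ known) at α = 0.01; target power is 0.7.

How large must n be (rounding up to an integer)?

n = 20

Standardized effect: d = |μ₁ − μ₀| / σ = |49.2 − 45.7| / 5.4 = 0.6481
Set Φ(δ − 2.326) = 0.7; then δ − 2.326 = Φ⁻¹(0.7) = 0.524, giving δ = 2.851.
δ = d·√n ⇒ n = (δ/d)² = (2.851 / 0.6481)² = 19.35.
Round up to the next whole unit.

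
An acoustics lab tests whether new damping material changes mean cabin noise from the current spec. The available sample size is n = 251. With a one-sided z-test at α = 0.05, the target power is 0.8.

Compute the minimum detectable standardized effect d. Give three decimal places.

Required noncentrality: δ = z_{0.05} + z_{0.20} = 1.645 + 0.842 = 2.486.
δ = d·√n ⇒ d = δ/√n = 2.486/√251 = 0.1569.

d ≈ 0.157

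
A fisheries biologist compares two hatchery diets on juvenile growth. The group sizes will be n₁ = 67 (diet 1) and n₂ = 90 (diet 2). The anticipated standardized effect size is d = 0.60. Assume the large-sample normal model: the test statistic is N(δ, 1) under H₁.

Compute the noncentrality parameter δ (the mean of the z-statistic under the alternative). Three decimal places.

The noncentrality parameter scales effect size by the design's sample-size factor: δ = d / √(1/n₁ + 1/n₂) = 0.60 / √(1/67 + 1/90) = 3.7184

δ ≈ 3.718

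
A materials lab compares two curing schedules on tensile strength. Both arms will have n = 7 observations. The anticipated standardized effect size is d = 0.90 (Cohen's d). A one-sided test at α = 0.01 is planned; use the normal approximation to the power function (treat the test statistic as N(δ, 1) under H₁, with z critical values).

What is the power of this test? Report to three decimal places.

Noncentrality parameter: λ = d·√(n/2) = 0.90 × √(7/2) = 1.6837
Critical value for a one-sided test at α = 0.01: z_α = 2.326.
Power = P(Z > 2.326 − λ) = Φ(-0.643) = 0.2602.

Power ≈ 0.260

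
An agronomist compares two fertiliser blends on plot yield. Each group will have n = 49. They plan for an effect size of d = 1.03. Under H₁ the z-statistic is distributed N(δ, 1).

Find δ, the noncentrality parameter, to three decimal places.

δ ≈ 5.098

δ = d·√(n/2) = 1.03 × √(49/2) = 5.0982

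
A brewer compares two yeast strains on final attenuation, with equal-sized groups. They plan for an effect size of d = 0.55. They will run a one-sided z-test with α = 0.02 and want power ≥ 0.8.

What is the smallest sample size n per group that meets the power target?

n = 56 per group

Set Φ(δ − 2.054) = 0.8; then δ − 2.054 = Φ⁻¹(0.8) = 0.842, giving δ = 2.895.
δ = d·√(n/2) ⇒ n = 2(δ/d)² = 2 × (2.895 / 0.55)² = 55.43.
Round up to the next whole unit.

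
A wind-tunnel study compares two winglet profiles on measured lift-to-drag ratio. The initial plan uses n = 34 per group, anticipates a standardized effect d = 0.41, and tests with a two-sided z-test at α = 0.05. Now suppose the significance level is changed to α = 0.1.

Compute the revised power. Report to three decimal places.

δ = d·√(n/2) = 0.41 × √(34/2) = 1.6905 (unchanged). New critical value: z_{0.05} = 1.645.
Revised power = Φ(δ − 1.645) + Φ(−δ − 1.645) = Φ(0.046) + Φ(-3.335) = 0.5182 + 0.0004 = 0.5186.

Power ≈ 0.519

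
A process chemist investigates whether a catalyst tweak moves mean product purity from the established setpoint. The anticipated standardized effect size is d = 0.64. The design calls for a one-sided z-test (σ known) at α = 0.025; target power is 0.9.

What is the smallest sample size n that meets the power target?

n = 26

For power 0.9 need Φ(δ − z_{0.025}) = 0.9, so δ = z_{0.025} + z_{0.10} = 1.960 + 1.282 = 3.242.
δ = d·√n ⇒ n = (δ/d)² = (3.242 / 0.64)² = 25.65.
Round up to the next whole unit.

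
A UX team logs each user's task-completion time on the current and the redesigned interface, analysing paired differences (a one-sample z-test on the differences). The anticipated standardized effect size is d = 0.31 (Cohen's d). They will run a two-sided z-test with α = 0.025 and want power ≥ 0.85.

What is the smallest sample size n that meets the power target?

n = 112

For power 0.85 need Φ(δ − z_{0.0125}) = 0.85, so δ = z_{0.0125} + z_{0.15} = 2.241 + 1.036 = 3.278.
(The Φ(−δ − z_{α/2}) term is vanishingly small for δ > 0 and is dropped in the standard sample-size formula.)
δ = d·√n ⇒ n = (δ/d)² = (3.278 / 0.31)² = 111.80.
Round up to the next whole unit.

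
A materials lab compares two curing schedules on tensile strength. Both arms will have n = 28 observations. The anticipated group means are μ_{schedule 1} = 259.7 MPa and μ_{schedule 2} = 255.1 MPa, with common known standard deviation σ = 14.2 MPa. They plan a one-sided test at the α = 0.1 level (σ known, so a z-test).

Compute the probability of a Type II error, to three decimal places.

β ≈ 0.528

Standardized effect: d = |μ_{schedule 1} − μ_{schedule 2}| / σ = |259.7 − 255.1| / 14.2 = 0.3239
Noncentrality parameter: δ = d·√(n/2) = 0.3239 × √(28/2) = 1.2121
One-sided α = 0.1 → critical value z_{0.1} = 1.282.
Power = Φ(δ − 1.282) = Φ(-0.069) = 0.4723.
Type II error: β = 1 − power = 1 − 0.4723 = 0.5277.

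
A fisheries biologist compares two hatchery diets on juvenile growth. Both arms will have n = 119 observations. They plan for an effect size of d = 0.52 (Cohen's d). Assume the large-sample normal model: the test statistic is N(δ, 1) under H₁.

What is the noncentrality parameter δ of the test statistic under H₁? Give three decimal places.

δ ≈ 4.011

The noncentrality parameter scales effect size by the design's sample-size factor: δ = d·√(n/2) = 0.52 × √(119/2) = 4.0111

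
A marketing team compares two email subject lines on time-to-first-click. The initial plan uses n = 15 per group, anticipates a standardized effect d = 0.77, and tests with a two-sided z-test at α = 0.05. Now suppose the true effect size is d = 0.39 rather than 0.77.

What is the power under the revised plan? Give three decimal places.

Power ≈ 0.187

With d = 0.39: δ = d·√(n/2) = 0.39 × √(15/2) = 1.0681. Critical value z_{0.025} = 1.960.
Revised power = Φ(δ − 1.960) + Φ(−δ − 1.960) = Φ(-0.892) + Φ(-3.028) = 0.1862 + 0.0012 = 0.1875.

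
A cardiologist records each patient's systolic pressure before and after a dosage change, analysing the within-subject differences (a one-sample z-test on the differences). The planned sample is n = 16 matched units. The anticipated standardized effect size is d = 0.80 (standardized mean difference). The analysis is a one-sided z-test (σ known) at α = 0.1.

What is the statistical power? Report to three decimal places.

Power ≈ 0.972

Noncentrality parameter: δ = d·√n = 0.80 × √16 = 3.2000
One-sided α = 0.1 → critical value z_{0.1} = 1.282.
Power = P(Z > 1.282 − δ) = Φ(1.918) = 0.9725.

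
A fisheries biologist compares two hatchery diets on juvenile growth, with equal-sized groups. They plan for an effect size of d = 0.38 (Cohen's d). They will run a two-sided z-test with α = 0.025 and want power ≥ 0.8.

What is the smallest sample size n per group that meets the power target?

For power 0.8 need Φ(δ − z_{0.0125}) = 0.8, so δ = z_{0.0125} + z_{0.20} = 2.241 + 0.842 = 3.083.
(Ignoring the negligible lower-tail rejection probability gives the usual closed-form inversion.)
δ = d·√(n/2) ⇒ n = 2(δ/d)² = 2 × (3.083 / 0.38)² = 131.65.
Round up to the next whole unit.

n = 132 per group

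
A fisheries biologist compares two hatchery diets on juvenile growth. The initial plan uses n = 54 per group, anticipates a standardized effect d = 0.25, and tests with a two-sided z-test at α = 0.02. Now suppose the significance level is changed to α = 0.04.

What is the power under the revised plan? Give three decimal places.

Power ≈ 0.226

δ = d·√(n/2) = 0.25 × √(54/2) = 1.2990 (unchanged). New critical value: z_{0.02} = 2.054.
Revised power = Φ(δ − 2.054) + Φ(−δ − 2.054) = Φ(-0.755) + Φ(-3.353) = 0.2252 + 0.0004 = 0.2256.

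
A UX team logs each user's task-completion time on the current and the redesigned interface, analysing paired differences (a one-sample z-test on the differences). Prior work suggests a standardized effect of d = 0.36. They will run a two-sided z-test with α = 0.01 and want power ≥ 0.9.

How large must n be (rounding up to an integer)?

For power 0.9 need Φ(δ − z_{0.005}) = 0.9, so δ = z_{0.005} + z_{0.10} = 2.576 + 1.282 = 3.857.
(The Φ(−δ − z_{α/2}) term is vanishingly small for δ > 0 and is dropped in the standard sample-size formula.)
δ = d·√n ⇒ n = (δ/d)² = (3.857 / 0.36)² = 114.81.
Round up to the next whole unit.

n = 115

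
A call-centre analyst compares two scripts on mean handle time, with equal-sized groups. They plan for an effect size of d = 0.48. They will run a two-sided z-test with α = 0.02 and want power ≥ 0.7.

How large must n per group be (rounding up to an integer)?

n = 71 per group

For power 0.7 need Φ(δ − z_{0.01}) = 0.7, so δ = z_{0.01} + z_{0.30} = 2.326 + 0.524 = 2.851.
(The Φ(−δ − z_{α/2}) term is vanishingly small for δ > 0 and is dropped in the standard sample-size formula.)
δ = d·√(n/2) ⇒ n = 2(δ/d)² = 2 × (2.851 / 0.48)² = 70.54.
Rounding up, n = 71 per group.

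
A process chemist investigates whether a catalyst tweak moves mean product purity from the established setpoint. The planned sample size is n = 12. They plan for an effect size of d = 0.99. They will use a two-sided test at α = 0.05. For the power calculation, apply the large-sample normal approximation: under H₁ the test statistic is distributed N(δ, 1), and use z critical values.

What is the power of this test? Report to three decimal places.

Noncentrality parameter: δ = d·√n = 0.99 × √12 = 3.4295
Critical value for a two-sided test at α = 0.05: z_{α/2} = 1.960.
Power = Φ(δ − 1.960) + Φ(−δ − 1.960) = Φ(1.469) + Φ(-5.389) = 0.9292 + 0.0000 = 0.9292.

Power ≈ 0.929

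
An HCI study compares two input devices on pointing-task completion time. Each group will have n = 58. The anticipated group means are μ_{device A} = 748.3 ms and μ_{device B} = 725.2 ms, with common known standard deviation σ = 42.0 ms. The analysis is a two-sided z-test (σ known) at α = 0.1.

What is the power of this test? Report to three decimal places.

Power ≈ 0.906

Standardized effect: d = |μ_{device A} − μ_{device B}| / σ = |748.3 − 725.2| / 42.0 = 0.5500
Noncentrality parameter: δ = d·√(n/2) = 0.5500 × √(58/2) = 2.9618
Critical value for a two-sided test at α = 0.1: z_{α/2} = 1.645.
Power = Φ(δ − 1.645) + Φ(−δ − 1.645) = Φ(1.317) + Φ(-4.607) = 0.9061 + 0.0000 = 0.9061.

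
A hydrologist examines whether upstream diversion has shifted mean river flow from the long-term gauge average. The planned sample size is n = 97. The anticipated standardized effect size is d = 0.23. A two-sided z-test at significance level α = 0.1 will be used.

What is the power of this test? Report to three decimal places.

Noncentrality parameter: δ = d·√n = 0.23 × √97 = 2.2652
Critical value for a two-sided test at α = 0.1: z_{α/2} = 1.645.
Power = Φ(δ − 1.645) + Φ(−δ − 1.645) = Φ(0.620) + Φ(-3.910) = 0.7325 + 0.0000 = 0.7325.

Power ≈ 0.733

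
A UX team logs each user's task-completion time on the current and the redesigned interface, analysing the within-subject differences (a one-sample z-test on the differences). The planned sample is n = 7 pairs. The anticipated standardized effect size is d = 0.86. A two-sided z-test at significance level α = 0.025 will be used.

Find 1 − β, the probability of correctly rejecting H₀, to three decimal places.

Power ≈ 0.514

Noncentrality parameter: δ = d·√n = 0.86 × √7 = 2.2753
Two-sided α = 0.025 → critical value z_{0.0125} = 2.241.
Power = Φ(δ − 2.241) + Φ(−δ − 2.241) = Φ(0.034) + Φ(-4.517) = 0.5135 + 0.0000 = 0.5135.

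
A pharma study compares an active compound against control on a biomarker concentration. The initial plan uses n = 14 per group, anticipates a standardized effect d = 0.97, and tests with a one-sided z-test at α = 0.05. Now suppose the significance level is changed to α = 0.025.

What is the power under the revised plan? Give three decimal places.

Power ≈ 0.728

δ = d·√(n/2) = 0.97 × √(14/2) = 2.5664 (unchanged). New critical value: z_{0.025} = 1.960.
Revised power = Φ(δ − 1.960) = Φ(0.606) = 0.7279.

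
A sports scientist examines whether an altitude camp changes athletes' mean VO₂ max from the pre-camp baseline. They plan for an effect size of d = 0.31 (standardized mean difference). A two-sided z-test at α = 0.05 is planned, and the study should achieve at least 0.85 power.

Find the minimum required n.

n = 94

For power 0.85 need Φ(δ − z_{0.025}) = 0.85, so δ = z_{0.025} + z_{0.15} = 1.960 + 1.036 = 2.996.
(Ignoring the negligible lower-tail rejection probability gives the usual closed-form inversion.)
δ = d·√n ⇒ n = (δ/d)² = (2.996 / 0.31)² = 93.43.
Rounding up, n = 94.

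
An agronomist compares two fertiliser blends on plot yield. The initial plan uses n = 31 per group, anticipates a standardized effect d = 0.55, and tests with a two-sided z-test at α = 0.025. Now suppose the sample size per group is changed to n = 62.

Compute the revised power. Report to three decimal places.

Power ≈ 0.794

With n = 62 per group: δ = d·√(n/2) = 0.55 × √(62/2) = 3.0623. Critical value z_{0.0125} = 2.241.
Revised power = Φ(δ − 2.241) + Φ(−δ − 2.241) = Φ(0.821) + Φ(-5.304) = 0.7941 + 0.0000 = 0.7941.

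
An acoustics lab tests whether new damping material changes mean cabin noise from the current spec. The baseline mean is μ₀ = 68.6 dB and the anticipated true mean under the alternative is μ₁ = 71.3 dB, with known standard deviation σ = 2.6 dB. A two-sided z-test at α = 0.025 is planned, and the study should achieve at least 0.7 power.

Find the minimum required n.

n = 8

Standardized effect: d = |μ₁ − μ₀| / σ = |71.3 − 68.6| / 2.6 = 1.0385
Set Φ(δ − 2.241) = 0.7; then δ − 2.241 = Φ⁻¹(0.7) = 0.524, giving δ = 2.766.
(The Φ(−δ − z_{α/2}) term is vanishingly small for δ > 0 and is dropped in the standard sample-size formula.)
δ = d·√n ⇒ n = (δ/d)² = (2.766 / 1.0385)² = 7.09.
Rounding up, n = 8.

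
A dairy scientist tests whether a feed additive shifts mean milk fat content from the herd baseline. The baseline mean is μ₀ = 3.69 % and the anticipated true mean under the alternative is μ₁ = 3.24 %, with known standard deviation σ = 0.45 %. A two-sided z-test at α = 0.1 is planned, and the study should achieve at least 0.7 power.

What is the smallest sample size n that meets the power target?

n = 5

Standardized effect: d = |μ₁ − μ₀| / σ = |3.24 − 3.69| / 0.45 = 1.0000
Set Φ(δ − 1.645) = 0.7; then δ − 1.645 = Φ⁻¹(0.7) = 0.524, giving δ = 2.169.
(The Φ(−δ − z_{α/2}) term is vanishingly small for δ > 0 and is dropped in the standard sample-size formula.)
δ = d·√n ⇒ n = (δ/d)² = (2.169 / 1.0000)² = 4.71.
Round up to the next whole unit.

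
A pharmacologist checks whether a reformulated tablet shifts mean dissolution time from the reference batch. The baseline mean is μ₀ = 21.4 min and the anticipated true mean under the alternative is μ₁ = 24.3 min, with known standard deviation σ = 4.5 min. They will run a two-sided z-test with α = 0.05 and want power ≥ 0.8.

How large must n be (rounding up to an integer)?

n = 19

Standardized effect: d = |μ₁ − μ₀| / σ = |24.3 − 21.4| / 4.5 = 0.6444
Set Φ(δ − 1.960) = 0.8; then δ − 1.960 = Φ⁻¹(0.8) = 0.842, giving δ = 2.802.
(The Φ(−δ − z_{α/2}) term is vanishingly small for δ > 0 and is dropped in the standard sample-size formula.)
δ = d·√n ⇒ n = (δ/d)² = (2.802 / 0.6444)² = 18.90.
Round up to the next whole unit.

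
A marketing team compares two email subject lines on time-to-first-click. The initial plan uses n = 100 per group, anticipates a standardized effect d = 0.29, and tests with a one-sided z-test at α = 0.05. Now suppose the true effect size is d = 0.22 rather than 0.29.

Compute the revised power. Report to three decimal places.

With d = 0.22: δ = d·√(n/2) = 0.22 × √(100/2) = 1.5556. Critical value z_{0.05} = 1.645.
Revised power = Φ(δ − 1.645) = Φ(-0.089) = 0.4645.

Power ≈ 0.464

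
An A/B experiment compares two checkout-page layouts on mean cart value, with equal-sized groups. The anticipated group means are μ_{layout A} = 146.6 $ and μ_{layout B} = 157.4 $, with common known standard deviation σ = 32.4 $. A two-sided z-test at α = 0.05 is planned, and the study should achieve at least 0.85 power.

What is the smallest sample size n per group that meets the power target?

Standardized effect: d = |μ_{layout A} − μ_{layout B}| / σ = |146.6 − 157.4| / 32.4 = 0.3333
Set Φ(δ − 1.960) = 0.85; then δ − 1.960 = Φ⁻¹(0.85) = 1.036, giving δ = 2.996.
(Ignoring the negligible lower-tail rejection probability gives the usual closed-form inversion.)
δ = d·√(n/2) ⇒ n = 2(δ/d)² = 2 × (2.996 / 0.3333)² = 161.61.
Rounding up, n = 162 per group.

n = 162 per group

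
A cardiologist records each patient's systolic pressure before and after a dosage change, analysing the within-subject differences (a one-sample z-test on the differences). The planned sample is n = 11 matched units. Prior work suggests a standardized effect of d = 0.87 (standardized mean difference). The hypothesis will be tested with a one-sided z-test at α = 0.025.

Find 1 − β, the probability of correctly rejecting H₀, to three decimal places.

Noncentrality parameter: δ = d·√n = 0.87 × √11 = 2.8855
One-sided α = 0.025 → critical value z_{0.025} = 1.960.
Power = P(Z > 1.960 − δ) = Φ(0.925) = 0.8226.

Power ≈ 0.823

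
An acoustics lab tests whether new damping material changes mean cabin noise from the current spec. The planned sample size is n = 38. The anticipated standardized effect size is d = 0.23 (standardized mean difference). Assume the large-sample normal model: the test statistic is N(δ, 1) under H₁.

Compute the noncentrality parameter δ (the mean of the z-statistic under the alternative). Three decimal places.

δ ≈ 1.418

δ = d·√n = 0.23 × √38 = 1.4178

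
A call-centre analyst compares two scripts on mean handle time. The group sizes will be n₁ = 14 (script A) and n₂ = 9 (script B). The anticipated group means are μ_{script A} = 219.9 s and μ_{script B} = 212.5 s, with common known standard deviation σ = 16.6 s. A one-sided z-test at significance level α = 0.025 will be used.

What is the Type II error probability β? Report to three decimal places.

Standardized effect: d = |μ_{script A} − μ_{script B}| / σ = |219.9 − 212.5| / 16.6 = 0.4458
Noncentrality parameter: δ = d / √(1/n₁ + 1/n₂) = 0.4458 / √(1/14 + 1/9) = 1.0434
One-sided α = 0.025 → critical value z_{0.025} = 1.960.
Power = P(Z > 1.960 − δ) = Φ(-0.917) = 0.1797.
Type II error: β = 1 − power = 1 − 0.1797 = 0.8203.

β ≈ 0.820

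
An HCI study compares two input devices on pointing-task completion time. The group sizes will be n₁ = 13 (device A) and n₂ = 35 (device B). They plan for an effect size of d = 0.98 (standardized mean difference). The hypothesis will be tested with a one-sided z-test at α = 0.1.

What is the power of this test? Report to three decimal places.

Noncentrality parameter: λ = d / √(1/n₁ + 1/n₂) = 0.98 / √(1/13 + 1/35) = 3.0172
One-sided α = 0.1 → critical value z_{0.1} = 1.282.
Power = P(Z > 1.282 − λ) = Φ(1.736) = 0.9587.

Power ≈ 0.959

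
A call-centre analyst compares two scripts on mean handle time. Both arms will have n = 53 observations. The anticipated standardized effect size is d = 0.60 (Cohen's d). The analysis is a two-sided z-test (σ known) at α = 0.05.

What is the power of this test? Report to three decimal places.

Noncentrality parameter: δ = d·√(n/2) = 0.60 × √(53/2) = 3.0887
Critical value for a two-sided test at α = 0.05: z_{α/2} = 1.960.
Power = Φ(δ − 1.960) + Φ(−δ − 1.960) = Φ(1.129) + Φ(-5.049) = 0.8705 + 0.0000 = 0.8705.

Power ≈ 0.870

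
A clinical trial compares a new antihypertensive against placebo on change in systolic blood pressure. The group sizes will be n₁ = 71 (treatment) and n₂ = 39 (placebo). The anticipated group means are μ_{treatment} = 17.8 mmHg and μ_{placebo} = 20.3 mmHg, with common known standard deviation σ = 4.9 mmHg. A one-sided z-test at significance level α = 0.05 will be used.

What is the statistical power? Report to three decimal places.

Standardized effect: d = |μ_{treatment} − μ_{placebo}| / σ = |17.8 − 20.3| / 4.9 = 0.5102
Noncentrality parameter: δ = d / √(1/n₁ + 1/n₂) = 0.5102 / √(1/71 + 1/39) = 2.5598
One-sided α = 0.05 → critical value z_{0.05} = 1.645.
Power = P(Z > 1.645 − δ) = Φ(0.915) = 0.8199.

Power ≈ 0.820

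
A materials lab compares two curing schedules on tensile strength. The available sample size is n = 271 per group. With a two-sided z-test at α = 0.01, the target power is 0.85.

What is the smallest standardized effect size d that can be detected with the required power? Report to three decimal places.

d ≈ 0.310

Need Φ(δ − 2.576) = 0.85, so δ = 2.576 + 1.036 = 3.612.
(The second rejection-region term Φ(−δ − z_{α/2}) is negligible and dropped.)
δ = d·√(n/2) ⇒ d = δ/√(n/2) = 3.612/√(271/2) = 0.3103.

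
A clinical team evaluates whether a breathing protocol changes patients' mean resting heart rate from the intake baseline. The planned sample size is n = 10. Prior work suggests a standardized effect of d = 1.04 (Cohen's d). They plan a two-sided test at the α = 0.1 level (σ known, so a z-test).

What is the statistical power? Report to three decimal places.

Power ≈ 0.950

Noncentrality parameter: δ = d·√n = 1.04 × √10 = 3.2888
Two-sided α = 0.1 → critical value z_{0.05} = 1.645.
Power = Φ(δ − 1.645) + Φ(−δ − 1.645) = Φ(1.644) + Φ(-4.934) = 0.9499 + 0.0000 = 0.9499.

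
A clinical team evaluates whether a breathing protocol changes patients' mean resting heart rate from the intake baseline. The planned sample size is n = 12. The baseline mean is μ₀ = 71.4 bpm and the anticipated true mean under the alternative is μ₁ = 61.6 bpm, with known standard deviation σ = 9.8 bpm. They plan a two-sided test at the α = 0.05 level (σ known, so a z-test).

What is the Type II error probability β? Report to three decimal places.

β ≈ 0.066

Standardized effect: d = |μ₁ − μ₀| / σ = |61.6 − 71.4| / 9.8 = 1.0000
Noncentrality parameter: δ = d·√n = 1.0000 × √12 = 3.4641
Critical value for a two-sided test at α = 0.05: z_{α/2} = 1.960.
Power = Φ(δ − 1.960) + Φ(−δ − 1.960) = Φ(1.504) + Φ(-5.424) = 0.9337 + 0.0000 = 0.9337.
Type II error: β = 1 − power = 1 − 0.9337 = 0.0663.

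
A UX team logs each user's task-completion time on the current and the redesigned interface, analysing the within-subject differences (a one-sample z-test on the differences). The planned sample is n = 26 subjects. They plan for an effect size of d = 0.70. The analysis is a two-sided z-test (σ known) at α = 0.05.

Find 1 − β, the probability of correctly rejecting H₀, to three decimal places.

Power ≈ 0.946

Noncentrality parameter: δ = d·√n = 0.70 × √26 = 3.5693
Critical value for a two-sided test at α = 0.05: z_{α/2} = 1.960.
Power = Φ(δ − 1.960) + Φ(−δ − 1.960) = Φ(1.609) + Φ(-5.529) = 0.9462 + 0.0000 = 0.9462.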